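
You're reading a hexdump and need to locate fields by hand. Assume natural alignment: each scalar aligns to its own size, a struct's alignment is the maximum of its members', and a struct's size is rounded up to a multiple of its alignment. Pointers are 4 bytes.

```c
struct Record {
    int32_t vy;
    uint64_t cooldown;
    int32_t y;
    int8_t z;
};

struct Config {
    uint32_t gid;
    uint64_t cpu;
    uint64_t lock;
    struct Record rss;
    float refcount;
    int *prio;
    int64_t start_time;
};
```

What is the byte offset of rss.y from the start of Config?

40

Record: vy at 0 (size 4, align 4) → ends 4; pad 4 to align 8 for cooldown; cooldown at 8 (size 8, align 8) → ends 16; y at 16 (size 4, align 4) → ends 20; z at 20 (size 1, align 1) → ends 21; tail pad 3 to reach multiple of 8; total 24 bytes, alignment 8
gid at 0 (size 4, align 4) → ends 4
pad 4 to align 8 for cpu
cpu at 8 (size 8, align 8) → ends 16
lock at 16 (size 8, align 8) → ends 24
rss at 24 (size 24, align 8) → ends 48
within Record: y at 16
24 + 16 = 40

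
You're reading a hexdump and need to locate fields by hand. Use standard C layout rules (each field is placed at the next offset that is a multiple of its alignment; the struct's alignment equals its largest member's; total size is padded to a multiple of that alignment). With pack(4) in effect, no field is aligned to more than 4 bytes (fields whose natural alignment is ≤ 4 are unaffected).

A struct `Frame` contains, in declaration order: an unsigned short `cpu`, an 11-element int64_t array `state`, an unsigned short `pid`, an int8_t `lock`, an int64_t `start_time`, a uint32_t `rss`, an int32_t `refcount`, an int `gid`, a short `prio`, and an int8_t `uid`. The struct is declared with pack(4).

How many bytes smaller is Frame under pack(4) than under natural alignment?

natural layout:
  @0: cpu [2B, align 2] → 2
  +6 pad (align 8)
  @8: state [88B, align 8] → 96
  @96: pid [2B, align 2] → 98
  @98: lock [1B, align 1] → 99
  +5 pad (align 8)
  @104: start_time [8B, align 8] → 112
  @112: rss [4B, align 4] → 116
  @116: refcount [4B, align 4] → 120
  @120: gid [4B, align 4] → 124
  @124: prio [2B, align 2] → 126
  @126: uid [1B, align 1] → 127
  +1 tail pad (align 8)
  size 128, align 8
packed(4) layout:
  @0: cpu [2B, align 2] → 2
  +2 pad (align 4)
  @4: state [88B, align 4] → 92
  @92: pid [2B, align 2] → 94
  @94: lock [1B, align 1] → 95
  +1 pad (align 4)
  @96: start_time [8B, align 4] → 104
  @104: rss [4B, align 4] → 108
  @108: refcount [4B, align 4] → 112
  @112: gid [4B, align 4] → 116
  @116: prio [2B, align 2] → 118
  @118: uid [1B, align 1] → 119
  +1 tail pad (align 4)
  size 120, align 4
128 − 120 = 8

8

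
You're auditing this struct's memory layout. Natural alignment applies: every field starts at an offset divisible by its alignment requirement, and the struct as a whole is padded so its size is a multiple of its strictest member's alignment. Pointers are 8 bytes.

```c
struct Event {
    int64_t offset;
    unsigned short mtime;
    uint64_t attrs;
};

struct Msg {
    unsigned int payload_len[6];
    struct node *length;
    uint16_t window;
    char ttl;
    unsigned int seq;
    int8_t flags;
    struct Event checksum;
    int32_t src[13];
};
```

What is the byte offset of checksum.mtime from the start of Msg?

56

Event: @0: offset [8B, align 8] → 8; @8: mtime [2B, align 2] → 10; +6 pad (align 8); @16: attrs [8B, align 8] → 24; size 24, align 8
@0: payload_len [24B, align 4] → 24
@24: length [8B, align 8] → 32
@32: window [2B, align 2] → 34
@34: ttl [1B, align 1] → 35
+1 pad (align 4)
@36: seq [4B, align 4] → 40
@40: flags [1B, align 1] → 41
+7 pad (align 8)
@48: checksum [24B, align 8] → 72
within Event: mtime at 8
48 + 8 = 56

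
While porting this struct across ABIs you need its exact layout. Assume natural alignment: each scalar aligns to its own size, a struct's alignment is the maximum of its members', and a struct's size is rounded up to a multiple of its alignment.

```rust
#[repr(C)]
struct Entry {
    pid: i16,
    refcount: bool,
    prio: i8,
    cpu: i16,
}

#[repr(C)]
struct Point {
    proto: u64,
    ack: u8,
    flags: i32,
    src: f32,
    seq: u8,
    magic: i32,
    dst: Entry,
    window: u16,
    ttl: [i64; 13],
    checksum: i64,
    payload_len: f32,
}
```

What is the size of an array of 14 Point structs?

2240

Entry: pid at 0 (size 2, align 2) → ends 2; refcount at 2 (size 1, align 1) → ends 3; prio at 3 (size 1, align 1) → ends 4; cpu at 4 (size 2, align 2) → ends 6; total 6 bytes, alignment 2
proto at 0 (size 8, align 8) → ends 8
ack at 8 (size 1, align 1) → ends 9
pad 3 to align 4 for flags
flags at 12 (size 4, align 4) → ends 16
src at 16 (size 4, align 4) → ends 20
seq at 20 (size 1, align 1) → ends 21
pad 3 to align 4 for magic
magic at 24 (size 4, align 4) → ends 28
dst at 28 (size 6, align 2) → ends 34
window at 34 (size 2, align 2) → ends 36
pad 4 to align 8 for ttl
ttl at 40 (size 104, align 8) → ends 144
checksum at 144 (size 8, align 8) → ends 152
payload_len at 152 (size 4, align 4) → ends 156
tail pad 4 to reach multiple of 8
total 160 bytes, alignment 8
array of 14: 14 × 160 = 2240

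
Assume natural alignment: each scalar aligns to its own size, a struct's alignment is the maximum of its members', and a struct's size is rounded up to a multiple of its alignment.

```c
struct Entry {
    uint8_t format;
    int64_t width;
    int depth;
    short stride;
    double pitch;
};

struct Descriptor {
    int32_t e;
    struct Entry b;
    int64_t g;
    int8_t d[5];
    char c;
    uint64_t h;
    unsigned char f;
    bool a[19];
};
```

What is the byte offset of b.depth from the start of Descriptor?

Entry: format at 0 (size 1, align 1) → ends 1; pad 7 to align 8 for width; width at 8 (size 8, align 8) → ends 16; depth at 16 (size 4, align 4) → ends 20; stride at 20 (size 2, align 2) → ends 22; pad 2 to align 8 for pitch; pitch at 24 (size 8, align 8) → ends 32; total 32 bytes, alignment 8
e at 0 (size 4, align 4) → ends 4
pad 4 to align 8 for b
b at 8 (size 32, align 8) → ends 40
within Entry: depth at 16
8 + 16 = 24

24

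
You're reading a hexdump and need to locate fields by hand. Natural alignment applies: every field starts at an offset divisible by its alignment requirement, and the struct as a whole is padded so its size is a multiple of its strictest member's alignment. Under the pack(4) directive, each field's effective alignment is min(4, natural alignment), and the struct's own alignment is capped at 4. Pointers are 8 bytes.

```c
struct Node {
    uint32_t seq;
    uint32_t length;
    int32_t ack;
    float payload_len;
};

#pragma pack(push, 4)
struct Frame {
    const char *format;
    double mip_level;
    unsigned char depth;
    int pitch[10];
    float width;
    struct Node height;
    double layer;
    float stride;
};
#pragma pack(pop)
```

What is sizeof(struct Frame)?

Node: seq at 0 (size 4, align 4) → ends 4; length at 4 (size 4, align 4) → ends 8; ack at 8 (size 4, align 4) → ends 12; payload_len at 12 (size 4, align 4) → ends 16; total 16 bytes, alignment 4
format at 0 (size 8, align 4) → ends 8
mip_level at 8 (size 8, align 4) → ends 16
depth at 16 (size 1, align 1) → ends 17
pad 3 to align 4 for pitch
pitch at 20 (size 40, align 4) → ends 60
width at 60 (size 4, align 4) → ends 64
height at 64 (size 16, align 4) → ends 80
layer at 80 (size 8, align 4) → ends 88
stride at 88 (size 4, align 4) → ends 92
total 92 bytes, alignment 4

92 bytes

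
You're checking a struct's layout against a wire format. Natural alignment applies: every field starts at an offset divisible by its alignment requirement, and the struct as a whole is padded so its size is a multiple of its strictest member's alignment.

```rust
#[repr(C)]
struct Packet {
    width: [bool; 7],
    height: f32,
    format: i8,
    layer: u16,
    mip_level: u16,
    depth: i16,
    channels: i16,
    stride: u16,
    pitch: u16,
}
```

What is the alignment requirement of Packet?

4

member alignments: width=1, height=4, format=1, layer=2, mip_level=2, depth=2, channels=2, stride=2, pitch=2
max = 4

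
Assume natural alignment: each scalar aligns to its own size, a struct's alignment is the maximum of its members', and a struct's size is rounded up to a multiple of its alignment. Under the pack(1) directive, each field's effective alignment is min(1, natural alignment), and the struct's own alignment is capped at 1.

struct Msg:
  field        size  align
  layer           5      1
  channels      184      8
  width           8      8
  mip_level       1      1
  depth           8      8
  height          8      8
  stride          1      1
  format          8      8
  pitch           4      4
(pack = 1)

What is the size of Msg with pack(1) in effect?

227

0..5  layer  (5B, 1-aligned)
5..189  channels  (184B, 1-aligned)
189..197  width  (8B, 1-aligned)
197..198  mip_level  (1B, 1-aligned)
198..206  depth  (8B, 1-aligned)
206..214  height  (8B, 1-aligned)
214..215  stride  (1B, 1-aligned)
215..223  format  (8B, 1-aligned)
223..227  pitch  (4B, 1-aligned)
sizeof = 227, alignof = 1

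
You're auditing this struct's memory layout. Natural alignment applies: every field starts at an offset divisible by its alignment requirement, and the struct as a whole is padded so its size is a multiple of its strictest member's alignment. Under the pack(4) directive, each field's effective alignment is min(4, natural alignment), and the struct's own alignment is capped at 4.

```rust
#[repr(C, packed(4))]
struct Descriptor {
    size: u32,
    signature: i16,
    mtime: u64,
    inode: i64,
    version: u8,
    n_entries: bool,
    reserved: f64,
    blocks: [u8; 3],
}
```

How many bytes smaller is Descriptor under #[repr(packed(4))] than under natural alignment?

8

natural layout:
  size at 0 (size 4, align 4) → ends 4
  signature at 4 (size 2, align 2) → ends 6
  pad 2 to align 8 for mtime
  mtime at 8 (size 8, align 8) → ends 16
  inode at 16 (size 8, align 8) → ends 24
  version at 24 (size 1, align 1) → ends 25
  n_entries at 25 (size 1, align 1) → ends 26
  pad 6 to align 8 for reserved
  reserved at 32 (size 8, align 8) → ends 40
  blocks at 40 (size 3, align 1) → ends 43
  tail pad 5 to reach multiple of 8
  total 48 bytes, alignment 8
packed(4) layout:
  size at 0 (size 4, align 4) → ends 4
  signature at 4 (size 2, align 2) → ends 6
  pad 2 to align 4 for mtime
  mtime at 8 (size 8, align 4) → ends 16
  inode at 16 (size 8, align 4) → ends 24
  version at 24 (size 1, align 1) → ends 25
  n_entries at 25 (size 1, align 1) → ends 26
  pad 2 to align 4 for reserved
  reserved at 28 (size 8, align 4) → ends 36
  blocks at 36 (size 3, align 1) → ends 39
  tail pad 1 to reach multiple of 4
  total 40 bytes, alignment 4
48 − 40 = 8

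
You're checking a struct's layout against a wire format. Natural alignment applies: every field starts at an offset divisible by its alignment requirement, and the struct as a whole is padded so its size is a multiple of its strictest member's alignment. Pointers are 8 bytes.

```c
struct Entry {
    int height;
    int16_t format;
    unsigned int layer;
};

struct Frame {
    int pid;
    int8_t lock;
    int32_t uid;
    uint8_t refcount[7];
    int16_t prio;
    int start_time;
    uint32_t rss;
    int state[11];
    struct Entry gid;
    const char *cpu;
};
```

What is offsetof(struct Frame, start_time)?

Entry: 0..4  height  (4B, 4-aligned); 4..6  format  (2B, 2-aligned); 6..8  -- padding (2B); 8..12  layer  (4B, 4-aligned); sizeof = 12, alignof = 4
0..4  pid  (4B, 4-aligned)
4..5  lock  (1B, 1-aligned)
5..8  -- padding (3B)
8..12  uid  (4B, 4-aligned)
12..19  refcount  (7B, 1-aligned)
19..20  -- padding (1B)
20..22  prio  (2B, 2-aligned)
22..24  -- padding (2B)
24..28  start_time  (4B, 4-aligned)

24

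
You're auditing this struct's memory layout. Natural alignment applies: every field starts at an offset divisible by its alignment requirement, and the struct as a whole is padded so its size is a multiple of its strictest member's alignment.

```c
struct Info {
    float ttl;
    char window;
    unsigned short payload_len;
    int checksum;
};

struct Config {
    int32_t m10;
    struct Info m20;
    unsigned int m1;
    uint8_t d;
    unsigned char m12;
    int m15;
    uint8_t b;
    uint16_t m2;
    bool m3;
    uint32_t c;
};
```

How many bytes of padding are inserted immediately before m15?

Info: @0: ttl [4B, align 4] → 4; @4: window [1B, align 1] → 5; +1 pad (align 2); @6: payload_len [2B, align 2] → 8; @8: checksum [4B, align 4] → 12; size 12, align 4
@0: m10 [4B, align 4] → 4
@4: m20 [12B, align 4] → 16
@16: m1 [4B, align 4] → 20
@20: d [1B, align 1] → 21
@21: m12 [1B, align 1] → 22
+2 pad (align 4)
@24: m15 [4B, align 4] → 28

2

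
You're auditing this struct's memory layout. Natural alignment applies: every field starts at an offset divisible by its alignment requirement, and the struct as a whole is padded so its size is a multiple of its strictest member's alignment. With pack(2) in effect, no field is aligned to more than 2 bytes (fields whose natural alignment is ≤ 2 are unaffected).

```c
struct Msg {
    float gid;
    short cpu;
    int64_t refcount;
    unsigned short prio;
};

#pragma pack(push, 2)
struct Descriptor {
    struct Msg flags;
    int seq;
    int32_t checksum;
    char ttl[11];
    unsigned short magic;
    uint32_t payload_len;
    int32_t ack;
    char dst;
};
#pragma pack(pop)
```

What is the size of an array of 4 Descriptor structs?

Msg: 0..4  gid  (4B, 4-aligned); 4..6  cpu  (2B, 2-aligned); 6..8  -- padding (2B); 8..16  refcount  (8B, 8-aligned); 16..18  prio  (2B, 2-aligned); 18..24  -- tail padding (6B); sizeof = 24, alignof = 8
0..24  flags  (24B, 2-aligned)
24..28  seq  (4B, 2-aligned)
28..32  checksum  (4B, 2-aligned)
32..43  ttl  (11B, 1-aligned)
43..44  -- padding (1B)
44..46  magic  (2B, 2-aligned)
46..50  payload_len  (4B, 2-aligned)
50..54  ack  (4B, 2-aligned)
54..55  dst  (1B, 1-aligned)
55..56  -- tail padding (1B)
sizeof = 56, alignof = 2
array of 4: 4 × 56 = 224

224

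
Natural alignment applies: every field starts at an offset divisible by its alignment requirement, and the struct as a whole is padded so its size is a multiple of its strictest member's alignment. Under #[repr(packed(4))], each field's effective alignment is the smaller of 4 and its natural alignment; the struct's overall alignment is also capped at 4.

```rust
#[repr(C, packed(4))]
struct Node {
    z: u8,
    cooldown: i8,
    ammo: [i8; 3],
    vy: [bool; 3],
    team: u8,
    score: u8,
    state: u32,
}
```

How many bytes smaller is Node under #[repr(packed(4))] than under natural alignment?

natural layout:
  z at 0 (size 1, align 1) → ends 1
  cooldown at 1 (size 1, align 1) → ends 2
  ammo at 2 (size 3, align 1) → ends 5
  vy at 5 (size 3, align 1) → ends 8
  team at 8 (size 1, align 1) → ends 9
  score at 9 (size 1, align 1) → ends 10
  pad 2 to align 4 for state
  state at 12 (size 4, align 4) → ends 16
  total 16 bytes, alignment 4
packed(4) layout:
  z at 0 (size 1, align 1) → ends 1
  cooldown at 1 (size 1, align 1) → ends 2
  ammo at 2 (size 3, align 1) → ends 5
  vy at 5 (size 3, align 1) → ends 8
  team at 8 (size 1, align 1) → ends 9
  score at 9 (size 1, align 1) → ends 10
  pad 2 to align 4 for state
  state at 12 (size 4, align 4) → ends 16
  total 16 bytes, alignment 4
16 − 16 = 0

0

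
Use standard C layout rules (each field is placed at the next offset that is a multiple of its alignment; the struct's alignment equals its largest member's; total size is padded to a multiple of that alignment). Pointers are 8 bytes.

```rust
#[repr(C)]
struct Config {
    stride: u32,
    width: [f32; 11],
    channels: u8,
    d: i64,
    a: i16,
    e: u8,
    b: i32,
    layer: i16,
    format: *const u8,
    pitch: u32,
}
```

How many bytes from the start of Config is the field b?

stride at 0 (size 4, align 4) → ends 4
width at 4 (size 44, align 4) → ends 48
channels at 48 (size 1, align 1) → ends 49
pad 7 to align 8 for d
d at 56 (size 8, align 8) → ends 64
a at 64 (size 2, align 2) → ends 66
e at 66 (size 1, align 1) → ends 67
pad 1 to align 4 for b
b at 68 (size 4, align 4) → ends 72

68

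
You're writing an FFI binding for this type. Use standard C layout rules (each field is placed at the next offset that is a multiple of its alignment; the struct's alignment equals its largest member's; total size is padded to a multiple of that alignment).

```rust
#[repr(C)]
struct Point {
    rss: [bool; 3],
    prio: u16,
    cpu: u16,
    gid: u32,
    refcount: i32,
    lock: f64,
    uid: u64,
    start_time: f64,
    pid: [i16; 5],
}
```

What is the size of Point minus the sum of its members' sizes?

7

@0: rss [3B, align 1] → 3
+1 pad (align 2)
@4: prio [2B, align 2] → 6
@6: cpu [2B, align 2] → 8
@8: gid [4B, align 4] → 12
@12: refcount [4B, align 4] → 16
@16: lock [8B, align 8] → 24
@24: uid [8B, align 8] → 32
@32: start_time [8B, align 8] → 40
@40: pid [10B, align 2] → 50
+6 tail pad (align 8)
size 56, align 8
data bytes 49, size 56 → padding 7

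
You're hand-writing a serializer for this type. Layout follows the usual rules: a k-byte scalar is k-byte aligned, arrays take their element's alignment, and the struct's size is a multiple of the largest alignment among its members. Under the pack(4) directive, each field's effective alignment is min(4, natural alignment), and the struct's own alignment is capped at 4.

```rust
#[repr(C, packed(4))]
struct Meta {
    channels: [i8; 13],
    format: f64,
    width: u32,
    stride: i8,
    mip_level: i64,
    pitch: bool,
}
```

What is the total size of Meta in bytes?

44

channels at 0 (size 13, align 1) → ends 13
pad 3 to align 4 for format
format at 16 (size 8, align 4) → ends 24
width at 24 (size 4, align 4) → ends 28
stride at 28 (size 1, align 1) → ends 29
pad 3 to align 4 for mip_level
mip_level at 32 (size 8, align 4) → ends 40
pitch at 40 (size 1, align 1) → ends 41
tail pad 3 to reach multiple of 4
total 44 bytes, alignment 4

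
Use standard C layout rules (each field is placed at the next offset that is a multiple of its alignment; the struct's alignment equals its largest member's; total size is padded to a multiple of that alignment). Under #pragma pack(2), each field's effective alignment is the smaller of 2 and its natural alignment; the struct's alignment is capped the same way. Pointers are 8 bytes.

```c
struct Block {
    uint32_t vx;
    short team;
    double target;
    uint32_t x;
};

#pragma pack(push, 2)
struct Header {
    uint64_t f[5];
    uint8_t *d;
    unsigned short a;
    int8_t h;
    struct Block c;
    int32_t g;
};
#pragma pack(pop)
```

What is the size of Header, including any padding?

80

Block: @0: vx [4B, align 4] → 4; @4: team [2B, align 2] → 6; +2 pad (align 8); @8: target [8B, align 8] → 16; @16: x [4B, align 4] → 20; +4 tail pad (align 8); size 24, align 8
@0: f [40B, align 2] → 40
@40: d [8B, align 2] → 48
@48: a [2B, align 2] → 50
@50: h [1B, align 1] → 51
+1 pad (align 2)
@52: c [24B, align 2] → 76
@76: g [4B, align 2] → 80
size 80, align 2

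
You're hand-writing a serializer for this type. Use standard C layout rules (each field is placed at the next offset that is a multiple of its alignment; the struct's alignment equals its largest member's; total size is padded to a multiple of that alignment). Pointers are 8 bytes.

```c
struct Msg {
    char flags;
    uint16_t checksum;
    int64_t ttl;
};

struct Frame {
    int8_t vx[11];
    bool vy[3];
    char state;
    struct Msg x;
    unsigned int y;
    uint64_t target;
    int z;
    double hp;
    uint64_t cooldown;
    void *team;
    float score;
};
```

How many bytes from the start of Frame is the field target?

40

Msg: 0..1  flags  (1B, 1-aligned); 1..2  -- padding (1B); 2..4  checksum  (2B, 2-aligned); 4..8  -- padding (4B); 8..16  ttl  (8B, 8-aligned); sizeof = 16, alignof = 8
0..11  vx  (11B, 1-aligned)
11..14  vy  (3B, 1-aligned)
14..15  state  (1B, 1-aligned)
15..16  -- padding (1B)
16..32  x  (16B, 8-aligned)
32..36  y  (4B, 4-aligned)
36..40  -- padding (4B)
40..48  target  (8B, 8-aligned)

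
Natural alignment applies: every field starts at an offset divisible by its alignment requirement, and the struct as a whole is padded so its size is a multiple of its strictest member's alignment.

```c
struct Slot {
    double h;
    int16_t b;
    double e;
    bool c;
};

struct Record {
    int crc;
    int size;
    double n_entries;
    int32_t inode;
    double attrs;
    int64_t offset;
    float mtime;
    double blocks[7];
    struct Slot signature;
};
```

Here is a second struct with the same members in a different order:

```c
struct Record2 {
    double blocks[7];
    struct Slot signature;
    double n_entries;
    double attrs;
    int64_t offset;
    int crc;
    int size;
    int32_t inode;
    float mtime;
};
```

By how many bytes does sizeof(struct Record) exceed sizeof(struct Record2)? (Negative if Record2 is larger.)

8

Slot: @0: h [8B, align 8] → 8; @8: b [2B, align 2] → 10; +6 pad (align 8); @16: e [8B, align 8] → 24; @24: c [1B, align 1] → 25; +7 tail pad (align 8); size 32, align 8
@0: crc [4B, align 4] → 4
@4: size [4B, align 4] → 8
@8: n_entries [8B, align 8] → 16
@16: inode [4B, align 4] → 20
+4 pad (align 8)
@24: attrs [8B, align 8] → 32
@32: offset [8B, align 8] → 40
@40: mtime [4B, align 4] → 44
+4 pad (align 8)
@48: blocks [56B, align 8] → 104
@104: signature [32B, align 8] → 136
size 136, align 8
— Record2 —
@0: blocks [56B, align 8] → 56
@56: signature [32B, align 8] → 88
@88: n_entries [8B, align 8] → 96
@96: attrs [8B, align 8] → 104
@104: offset [8B, align 8] → 112
@112: crc [4B, align 4] → 116
@116: size [4B, align 4] → 120
@120: inode [4B, align 4] → 124
@124: mtime [4B, align 4] → 128
size 128, align 8
136 − 128 = 8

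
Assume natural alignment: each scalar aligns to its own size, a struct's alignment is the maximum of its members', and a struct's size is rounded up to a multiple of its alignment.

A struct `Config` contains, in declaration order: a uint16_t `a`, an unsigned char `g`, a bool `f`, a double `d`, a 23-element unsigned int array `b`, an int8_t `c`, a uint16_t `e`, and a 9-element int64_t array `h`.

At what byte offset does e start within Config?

@0: a [2B, align 2] → 2
@2: g [1B, align 1] → 3
@3: f [1B, align 1] → 4
+4 pad (align 8)
@8: d [8B, align 8] → 16
@16: b [92B, align 4] → 108
@108: c [1B, align 1] → 109
+1 pad (align 2)
@110: e [2B, align 2] → 112

110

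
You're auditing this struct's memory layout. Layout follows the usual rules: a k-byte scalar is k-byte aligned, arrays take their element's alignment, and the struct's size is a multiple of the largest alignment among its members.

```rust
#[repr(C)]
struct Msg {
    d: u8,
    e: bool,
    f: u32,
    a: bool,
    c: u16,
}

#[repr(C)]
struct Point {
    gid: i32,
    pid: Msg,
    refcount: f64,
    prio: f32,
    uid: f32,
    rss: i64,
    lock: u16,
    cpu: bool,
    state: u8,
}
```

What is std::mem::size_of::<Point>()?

Msg: d at 0 (size 1, align 1) → ends 1; e at 1 (size 1, align 1) → ends 2; pad 2 to align 4 for f; f at 4 (size 4, align 4) → ends 8; a at 8 (size 1, align 1) → ends 9; pad 1 to align 2 for c; c at 10 (size 2, align 2) → ends 12; total 12 bytes, alignment 4
gid at 0 (size 4, align 4) → ends 4
pid at 4 (size 12, align 4) → ends 16
refcount at 16 (size 8, align 8) → ends 24
prio at 24 (size 4, align 4) → ends 28
uid at 28 (size 4, align 4) → ends 32
rss at 32 (size 8, align 8) → ends 40
lock at 40 (size 2, align 2) → ends 42
cpu at 42 (size 1, align 1) → ends 43
state at 43 (size 1, align 1) → ends 44
tail pad 4 to reach multiple of 8
total 48 bytes, alignment 8

48 bytes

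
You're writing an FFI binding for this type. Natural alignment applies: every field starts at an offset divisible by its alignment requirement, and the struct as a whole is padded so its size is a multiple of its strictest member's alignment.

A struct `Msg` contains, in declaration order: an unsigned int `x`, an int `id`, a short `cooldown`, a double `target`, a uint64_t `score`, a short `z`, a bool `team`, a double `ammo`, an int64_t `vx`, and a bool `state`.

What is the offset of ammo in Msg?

40

0..4  x  (4B, 4-aligned)
4..8  id  (4B, 4-aligned)
8..10  cooldown  (2B, 2-aligned)
10..16  -- padding (6B)
16..24  target  (8B, 8-aligned)
24..32  score  (8B, 8-aligned)
32..34  z  (2B, 2-aligned)
34..35  team  (1B, 1-aligned)
35..40  -- padding (5B)
40..48  ammo  (8B, 8-aligned)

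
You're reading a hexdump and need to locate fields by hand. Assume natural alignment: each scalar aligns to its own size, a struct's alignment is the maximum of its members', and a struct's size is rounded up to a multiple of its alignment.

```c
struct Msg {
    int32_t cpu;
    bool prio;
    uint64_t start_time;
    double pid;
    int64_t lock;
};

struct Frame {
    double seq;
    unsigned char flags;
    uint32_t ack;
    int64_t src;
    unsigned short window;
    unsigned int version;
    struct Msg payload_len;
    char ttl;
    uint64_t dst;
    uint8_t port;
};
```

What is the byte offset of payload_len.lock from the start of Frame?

Msg: @0: cpu [4B, align 4] → 4; @4: prio [1B, align 1] → 5; +3 pad (align 8); @8: start_time [8B, align 8] → 16; @16: pid [8B, align 8] → 24; @24: lock [8B, align 8] → 32; size 32, align 8
@0: seq [8B, align 8] → 8
@8: flags [1B, align 1] → 9
+3 pad (align 4)
@12: ack [4B, align 4] → 16
@16: src [8B, align 8] → 24
@24: window [2B, align 2] → 26
+2 pad (align 4)
@28: version [4B, align 4] → 32
@32: payload_len [32B, align 8] → 64
within Msg: lock at 24
32 + 24 = 56

56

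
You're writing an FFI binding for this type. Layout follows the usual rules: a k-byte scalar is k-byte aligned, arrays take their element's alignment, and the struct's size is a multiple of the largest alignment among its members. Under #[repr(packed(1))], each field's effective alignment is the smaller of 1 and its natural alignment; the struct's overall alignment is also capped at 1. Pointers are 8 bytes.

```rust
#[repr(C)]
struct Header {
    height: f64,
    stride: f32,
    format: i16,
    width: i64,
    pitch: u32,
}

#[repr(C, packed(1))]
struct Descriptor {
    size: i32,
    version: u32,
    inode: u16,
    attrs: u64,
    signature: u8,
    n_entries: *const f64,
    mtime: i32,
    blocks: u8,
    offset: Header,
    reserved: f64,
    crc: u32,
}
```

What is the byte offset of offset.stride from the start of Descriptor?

Header: height at 0 (size 8, align 8) → ends 8; stride at 8 (size 4, align 4) → ends 12; format at 12 (size 2, align 2) → ends 14; pad 2 to align 8 for width; width at 16 (size 8, align 8) → ends 24; pitch at 24 (size 4, align 4) → ends 28; tail pad 4 to reach multiple of 8; total 32 bytes, alignment 8
size at 0 (size 4, align 1) → ends 4
version at 4 (size 4, align 1) → ends 8
inode at 8 (size 2, align 1) → ends 10
attrs at 10 (size 8, align 1) → ends 18
signature at 18 (size 1, align 1) → ends 19
n_entries at 19 (size 8, align 1) → ends 27
mtime at 27 (size 4, align 1) → ends 31
blocks at 31 (size 1, align 1) → ends 32
offset at 32 (size 32, align 1) → ends 64
within Header: stride at 8
32 + 8 = 40

40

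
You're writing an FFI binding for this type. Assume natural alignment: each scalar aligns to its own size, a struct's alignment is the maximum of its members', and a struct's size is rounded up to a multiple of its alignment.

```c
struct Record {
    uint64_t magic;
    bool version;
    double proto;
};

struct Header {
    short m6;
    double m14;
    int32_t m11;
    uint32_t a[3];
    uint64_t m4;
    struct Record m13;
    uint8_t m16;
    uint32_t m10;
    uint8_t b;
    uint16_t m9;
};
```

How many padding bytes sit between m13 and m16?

0

Record: @0: magic [8B, align 8] → 8; @8: version [1B, align 1] → 9; +7 pad (align 8); @16: proto [8B, align 8] → 24; size 24, align 8
@0: m6 [2B, align 2] → 2
+6 pad (align 8)
@8: m14 [8B, align 8] → 16
@16: m11 [4B, align 4] → 20
@20: a [12B, align 4] → 32
@32: m4 [8B, align 8] → 40
@40: m13 [24B, align 8] → 64
@64: m16 [1B, align 1] → 65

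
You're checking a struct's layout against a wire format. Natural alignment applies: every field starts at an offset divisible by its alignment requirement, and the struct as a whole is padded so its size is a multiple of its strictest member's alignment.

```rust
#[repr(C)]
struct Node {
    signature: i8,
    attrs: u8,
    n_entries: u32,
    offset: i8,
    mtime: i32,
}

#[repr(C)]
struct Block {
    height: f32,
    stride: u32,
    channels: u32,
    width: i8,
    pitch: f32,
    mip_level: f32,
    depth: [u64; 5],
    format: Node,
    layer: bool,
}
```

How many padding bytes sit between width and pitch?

3

Node: signature at 0 (size 1, align 1) → ends 1; attrs at 1 (size 1, align 1) → ends 2; pad 2 to align 4 for n_entries; n_entries at 4 (size 4, align 4) → ends 8; offset at 8 (size 1, align 1) → ends 9; pad 3 to align 4 for mtime; mtime at 12 (size 4, align 4) → ends 16; total 16 bytes, alignment 4
height at 0 (size 4, align 4) → ends 4
stride at 4 (size 4, align 4) → ends 8
channels at 8 (size 4, align 4) → ends 12
width at 12 (size 1, align 1) → ends 13
pad 3 to align 4 for pitch
pitch at 16 (size 4, align 4) → ends 20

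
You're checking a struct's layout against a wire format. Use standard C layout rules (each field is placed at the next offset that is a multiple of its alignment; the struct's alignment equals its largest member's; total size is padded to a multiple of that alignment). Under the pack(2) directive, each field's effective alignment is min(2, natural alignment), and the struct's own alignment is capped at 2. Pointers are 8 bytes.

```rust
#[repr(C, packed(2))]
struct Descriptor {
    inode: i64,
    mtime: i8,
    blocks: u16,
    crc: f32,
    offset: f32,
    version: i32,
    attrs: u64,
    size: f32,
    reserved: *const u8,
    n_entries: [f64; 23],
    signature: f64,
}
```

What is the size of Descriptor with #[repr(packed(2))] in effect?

236

@0: inode [8B, align 2] → 8
@8: mtime [1B, align 1] → 9
+1 pad (align 2)
@10: blocks [2B, align 2] → 12
@12: crc [4B, align 2] → 16
@16: offset [4B, align 2] → 20
@20: version [4B, align 2] → 24
@24: attrs [8B, align 2] → 32
@32: size [4B, align 2] → 36
@36: reserved [8B, align 2] → 44
@44: n_entries [184B, align 2] → 228
@228: signature [8B, align 2] → 236
size 236, align 2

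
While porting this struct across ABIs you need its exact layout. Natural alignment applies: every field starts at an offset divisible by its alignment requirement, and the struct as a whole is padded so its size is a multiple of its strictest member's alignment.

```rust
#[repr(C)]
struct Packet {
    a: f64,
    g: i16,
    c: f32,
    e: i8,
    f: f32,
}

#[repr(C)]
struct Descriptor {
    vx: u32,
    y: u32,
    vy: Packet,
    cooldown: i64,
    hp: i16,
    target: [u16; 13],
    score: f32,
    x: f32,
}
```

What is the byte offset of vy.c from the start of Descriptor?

Packet: 0..8  a  (8B, 8-aligned); 8..10  g  (2B, 2-aligned); 10..12  -- padding (2B); 12..16  c  (4B, 4-aligned); 16..17  e  (1B, 1-aligned); 17..20  -- padding (3B); 20..24  f  (4B, 4-aligned); sizeof = 24, alignof = 8
0..4  vx  (4B, 4-aligned)
4..8  y  (4B, 4-aligned)
8..32  vy  (24B, 8-aligned)
within Packet: c at 12
8 + 12 = 20

20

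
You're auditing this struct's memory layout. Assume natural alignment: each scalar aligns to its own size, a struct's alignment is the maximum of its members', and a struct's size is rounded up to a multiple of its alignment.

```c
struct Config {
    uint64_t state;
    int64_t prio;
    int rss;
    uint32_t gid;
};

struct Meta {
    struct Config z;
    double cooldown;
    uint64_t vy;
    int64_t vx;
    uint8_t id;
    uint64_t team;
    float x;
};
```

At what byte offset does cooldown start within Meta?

24

Config: 0..8  state  (8B, 8-aligned); 8..16  prio  (8B, 8-aligned); 16..20  rss  (4B, 4-aligned); 20..24  gid  (4B, 4-aligned); sizeof = 24, alignof = 8
0..24  z  (24B, 8-aligned)
24..32  cooldown  (8B, 8-aligned)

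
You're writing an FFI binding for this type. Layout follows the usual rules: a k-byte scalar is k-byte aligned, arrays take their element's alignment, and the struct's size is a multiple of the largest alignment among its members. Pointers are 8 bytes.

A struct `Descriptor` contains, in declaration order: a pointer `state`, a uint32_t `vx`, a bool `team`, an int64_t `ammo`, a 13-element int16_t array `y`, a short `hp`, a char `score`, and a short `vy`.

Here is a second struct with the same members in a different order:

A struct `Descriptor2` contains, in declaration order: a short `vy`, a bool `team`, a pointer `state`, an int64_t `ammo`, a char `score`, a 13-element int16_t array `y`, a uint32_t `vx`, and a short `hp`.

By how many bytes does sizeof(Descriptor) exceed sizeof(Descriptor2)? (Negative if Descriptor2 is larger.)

-8

state at 0 (size 8, align 8) → ends 8
vx at 8 (size 4, align 4) → ends 12
team at 12 (size 1, align 1) → ends 13
pad 3 to align 8 for ammo
ammo at 16 (size 8, align 8) → ends 24
y at 24 (size 26, align 2) → ends 50
hp at 50 (size 2, align 2) → ends 52
score at 52 (size 1, align 1) → ends 53
pad 1 to align 2 for vy
vy at 54 (size 2, align 2) → ends 56
total 56 bytes, alignment 8
— Descriptor2 —
vy at 0 (size 2, align 2) → ends 2
team at 2 (size 1, align 1) → ends 3
pad 5 to align 8 for state
state at 8 (size 8, align 8) → ends 16
ammo at 16 (size 8, align 8) → ends 24
score at 24 (size 1, align 1) → ends 25
pad 1 to align 2 for y
y at 26 (size 26, align 2) → ends 52
vx at 52 (size 4, align 4) → ends 56
hp at 56 (size 2, align 2) → ends 58
tail pad 6 to reach multiple of 8
total 64 bytes, alignment 8
56 − 64 = -8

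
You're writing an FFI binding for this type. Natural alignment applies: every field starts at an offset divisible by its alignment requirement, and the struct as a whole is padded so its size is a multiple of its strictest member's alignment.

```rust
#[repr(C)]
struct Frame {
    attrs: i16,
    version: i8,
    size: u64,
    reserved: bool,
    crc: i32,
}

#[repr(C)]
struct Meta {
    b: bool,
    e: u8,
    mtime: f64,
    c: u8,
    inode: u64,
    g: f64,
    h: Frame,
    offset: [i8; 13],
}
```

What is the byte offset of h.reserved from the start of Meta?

56

Frame: 0..2  attrs  (2B, 2-aligned); 2..3  version  (1B, 1-aligned); 3..8  -- padding (5B); 8..16  size  (8B, 8-aligned); 16..17  reserved  (1B, 1-aligned); 17..20  -- padding (3B); 20..24  crc  (4B, 4-aligned); sizeof = 24, alignof = 8
0..1  b  (1B, 1-aligned)
1..2  e  (1B, 1-aligned)
2..8  -- padding (6B)
8..16  mtime  (8B, 8-aligned)
16..17  c  (1B, 1-aligned)
17..24  -- padding (7B)
24..32  inode  (8B, 8-aligned)
32..40  g  (8B, 8-aligned)
40..64  h  (24B, 8-aligned)
within Frame: reserved at 16
40 + 16 = 56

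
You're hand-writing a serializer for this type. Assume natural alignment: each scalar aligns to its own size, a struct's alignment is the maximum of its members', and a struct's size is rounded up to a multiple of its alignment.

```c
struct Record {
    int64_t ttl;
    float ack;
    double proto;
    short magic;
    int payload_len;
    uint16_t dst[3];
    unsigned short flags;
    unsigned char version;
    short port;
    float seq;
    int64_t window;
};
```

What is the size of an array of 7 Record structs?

@0: ttl [8B, align 8] → 8
@8: ack [4B, align 4] → 12
+4 pad (align 8)
@16: proto [8B, align 8] → 24
@24: magic [2B, align 2] → 26
+2 pad (align 4)
@28: payload_len [4B, align 4] → 32
@32: dst [6B, align 2] → 38
@38: flags [2B, align 2] → 40
@40: version [1B, align 1] → 41
+1 pad (align 2)
@42: port [2B, align 2] → 44
@44: seq [4B, align 4] → 48
@48: window [8B, align 8] → 56
size 56, align 8
array of 7: 7 × 56 = 392

392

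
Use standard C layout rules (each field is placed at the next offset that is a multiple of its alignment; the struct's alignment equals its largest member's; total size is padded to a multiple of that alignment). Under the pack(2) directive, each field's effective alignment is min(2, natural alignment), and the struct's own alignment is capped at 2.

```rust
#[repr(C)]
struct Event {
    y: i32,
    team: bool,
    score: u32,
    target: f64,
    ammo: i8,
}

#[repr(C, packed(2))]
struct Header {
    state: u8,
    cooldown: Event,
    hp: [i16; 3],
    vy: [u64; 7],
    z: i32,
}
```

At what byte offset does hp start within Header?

34

Event: @0: y [4B, align 4] → 4; @4: team [1B, align 1] → 5; +3 pad (align 4); @8: score [4B, align 4] → 12; +4 pad (align 8); @16: target [8B, align 8] → 24; @24: ammo [1B, align 1] → 25; +7 tail pad (align 8); size 32, align 8
@0: state [1B, align 1] → 1
+1 pad (align 2)
@2: cooldown [32B, align 2] → 34
@34: hp [6B, align 2] → 40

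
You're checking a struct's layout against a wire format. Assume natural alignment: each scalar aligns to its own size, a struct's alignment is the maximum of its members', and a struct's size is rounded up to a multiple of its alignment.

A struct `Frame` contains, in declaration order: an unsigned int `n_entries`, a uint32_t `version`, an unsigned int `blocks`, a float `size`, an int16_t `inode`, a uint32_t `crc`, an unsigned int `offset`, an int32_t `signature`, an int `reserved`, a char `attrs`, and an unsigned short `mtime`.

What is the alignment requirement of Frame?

4

member alignments: n_entries=4, version=4, blocks=4, size=4, inode=2, crc=4, offset=4, signature=4, reserved=4, attrs=1, mtime=2
max = 4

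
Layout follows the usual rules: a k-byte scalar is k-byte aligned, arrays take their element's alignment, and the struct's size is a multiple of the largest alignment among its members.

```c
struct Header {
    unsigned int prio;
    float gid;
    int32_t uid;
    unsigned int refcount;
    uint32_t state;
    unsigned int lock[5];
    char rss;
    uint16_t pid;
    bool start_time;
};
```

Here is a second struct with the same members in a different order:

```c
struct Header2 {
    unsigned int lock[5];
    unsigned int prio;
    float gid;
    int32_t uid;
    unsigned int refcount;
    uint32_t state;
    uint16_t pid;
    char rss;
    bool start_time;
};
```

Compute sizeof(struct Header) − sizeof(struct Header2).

@0: prio [4B, align 4] → 4
@4: gid [4B, align 4] → 8
@8: uid [4B, align 4] → 12
@12: refcount [4B, align 4] → 16
@16: state [4B, align 4] → 20
@20: lock [20B, align 4] → 40
@40: rss [1B, align 1] → 41
+1 pad (align 2)
@42: pid [2B, align 2] → 44
@44: start_time [1B, align 1] → 45
+3 tail pad (align 4)
size 48, align 4
— Header2 —
@0: lock [20B, align 4] → 20
@20: prio [4B, align 4] → 24
@24: gid [4B, align 4] → 28
@28: uid [4B, align 4] → 32
@32: refcount [4B, align 4] → 36
@36: state [4B, align 4] → 40
@40: pid [2B, align 2] → 42
@42: rss [1B, align 1] → 43
@43: start_time [1B, align 1] → 44
size 44, align 4
48 − 44 = 4

4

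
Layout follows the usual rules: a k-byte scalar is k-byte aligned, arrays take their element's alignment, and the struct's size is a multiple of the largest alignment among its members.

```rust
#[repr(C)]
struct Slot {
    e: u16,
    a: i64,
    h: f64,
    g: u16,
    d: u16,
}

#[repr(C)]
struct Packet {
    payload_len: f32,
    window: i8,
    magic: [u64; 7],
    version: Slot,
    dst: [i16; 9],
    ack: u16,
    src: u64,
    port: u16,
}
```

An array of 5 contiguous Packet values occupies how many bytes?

Slot: @0: e [2B, align 2] → 2; +6 pad (align 8); @8: a [8B, align 8] → 16; @16: h [8B, align 8] → 24; @24: g [2B, align 2] → 26; @26: d [2B, align 2] → 28; +4 tail pad (align 8); size 32, align 8
@0: payload_len [4B, align 4] → 4
@4: window [1B, align 1] → 5
+3 pad (align 8)
@8: magic [56B, align 8] → 64
@64: version [32B, align 8] → 96
@96: dst [18B, align 2] → 114
@114: ack [2B, align 2] → 116
+4 pad (align 8)
@120: src [8B, align 8] → 128
@128: port [2B, align 2] → 130
+6 tail pad (align 8)
size 136, align 8
array of 5: 5 × 136 = 680

680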